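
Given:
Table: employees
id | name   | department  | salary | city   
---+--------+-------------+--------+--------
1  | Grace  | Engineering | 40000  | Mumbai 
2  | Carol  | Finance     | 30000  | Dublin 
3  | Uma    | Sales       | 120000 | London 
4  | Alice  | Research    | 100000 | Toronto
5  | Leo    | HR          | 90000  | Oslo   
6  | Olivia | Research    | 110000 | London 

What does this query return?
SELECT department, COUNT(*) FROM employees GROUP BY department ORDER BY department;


Assigning each row to its department group:
  Grace -> Engineering
  Carol -> Finance
  Uma -> Sales
  Alice -> Research
  Leo -> HR
  Olivia -> Research


5 groups:
Engineering, 1
Finance, 1
HR, 1
Research, 2
Sales, 1


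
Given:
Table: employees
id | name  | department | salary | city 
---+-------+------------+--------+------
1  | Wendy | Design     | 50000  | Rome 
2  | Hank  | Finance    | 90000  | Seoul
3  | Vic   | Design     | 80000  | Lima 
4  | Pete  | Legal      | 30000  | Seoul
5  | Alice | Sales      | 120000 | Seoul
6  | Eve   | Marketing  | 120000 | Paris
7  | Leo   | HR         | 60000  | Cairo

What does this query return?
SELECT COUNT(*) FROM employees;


COUNT(*) counts all rows

7


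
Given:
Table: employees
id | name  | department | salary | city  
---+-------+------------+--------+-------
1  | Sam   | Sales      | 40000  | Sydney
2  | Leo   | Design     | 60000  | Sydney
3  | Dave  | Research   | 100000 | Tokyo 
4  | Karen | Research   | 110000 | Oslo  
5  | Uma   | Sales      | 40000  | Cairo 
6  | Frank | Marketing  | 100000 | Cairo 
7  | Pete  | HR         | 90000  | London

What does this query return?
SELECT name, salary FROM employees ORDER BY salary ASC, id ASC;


Sorting by salary ASC, then id ASC for ties

7 rows:
Sam, 40000
Uma, 40000
Leo, 60000
Pete, 90000
Dave, 100000
Frank, 100000
Karen, 110000


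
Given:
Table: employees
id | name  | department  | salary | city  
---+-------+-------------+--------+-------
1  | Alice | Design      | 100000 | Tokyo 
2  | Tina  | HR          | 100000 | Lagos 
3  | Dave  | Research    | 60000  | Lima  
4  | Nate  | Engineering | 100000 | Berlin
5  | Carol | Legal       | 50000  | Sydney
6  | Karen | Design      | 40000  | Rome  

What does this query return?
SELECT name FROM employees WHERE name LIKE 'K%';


LIKE 'K%' matches names starting with 'K'
Matching: 1

1 rows:
Karen


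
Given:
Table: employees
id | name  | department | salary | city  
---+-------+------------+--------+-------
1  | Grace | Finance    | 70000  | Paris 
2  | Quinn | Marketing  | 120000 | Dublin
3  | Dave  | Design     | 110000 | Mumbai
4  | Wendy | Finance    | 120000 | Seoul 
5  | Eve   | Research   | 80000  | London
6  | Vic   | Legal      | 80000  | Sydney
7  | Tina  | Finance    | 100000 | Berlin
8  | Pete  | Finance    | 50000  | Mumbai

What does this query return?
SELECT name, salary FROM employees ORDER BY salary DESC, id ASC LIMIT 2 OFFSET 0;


Sort by salary DESC (id ASC tiebreak), then skip 0 and take 2
Rows 1 through 2

2 rows:
Quinn, 120000
Wendy, 120000


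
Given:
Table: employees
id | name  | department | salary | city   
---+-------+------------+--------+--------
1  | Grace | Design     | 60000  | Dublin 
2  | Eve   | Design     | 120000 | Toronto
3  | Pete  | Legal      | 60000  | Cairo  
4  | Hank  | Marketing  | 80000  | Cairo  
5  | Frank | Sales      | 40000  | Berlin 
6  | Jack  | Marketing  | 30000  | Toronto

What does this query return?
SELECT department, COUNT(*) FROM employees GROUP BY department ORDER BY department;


Assigning each row to its department group:
  Grace -> Design
  Eve -> Design
  Pete -> Legal
  Hank -> Marketing
  Frank -> Sales
  Jack -> Marketing


4 groups:
Design, 2
Legal, 1
Marketing, 2
Sales, 1


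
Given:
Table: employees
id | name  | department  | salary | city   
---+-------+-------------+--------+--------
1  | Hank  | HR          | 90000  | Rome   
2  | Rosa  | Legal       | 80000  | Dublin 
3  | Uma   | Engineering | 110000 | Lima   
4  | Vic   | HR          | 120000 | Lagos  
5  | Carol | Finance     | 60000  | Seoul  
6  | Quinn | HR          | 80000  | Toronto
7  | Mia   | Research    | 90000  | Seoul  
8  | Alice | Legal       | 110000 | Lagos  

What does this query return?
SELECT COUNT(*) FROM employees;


COUNT(*) counts all rows

8


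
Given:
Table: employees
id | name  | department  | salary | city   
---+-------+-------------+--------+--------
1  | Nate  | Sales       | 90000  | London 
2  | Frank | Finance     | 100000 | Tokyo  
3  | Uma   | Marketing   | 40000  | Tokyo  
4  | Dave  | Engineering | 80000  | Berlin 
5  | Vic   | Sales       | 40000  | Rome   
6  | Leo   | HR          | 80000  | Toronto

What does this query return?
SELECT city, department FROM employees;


Projecting columns: city, department

6 rows:
London, Sales
Tokyo, Finance
Tokyo, Marketing
Berlin, Engineering
Rome, Sales
Toronto, HR


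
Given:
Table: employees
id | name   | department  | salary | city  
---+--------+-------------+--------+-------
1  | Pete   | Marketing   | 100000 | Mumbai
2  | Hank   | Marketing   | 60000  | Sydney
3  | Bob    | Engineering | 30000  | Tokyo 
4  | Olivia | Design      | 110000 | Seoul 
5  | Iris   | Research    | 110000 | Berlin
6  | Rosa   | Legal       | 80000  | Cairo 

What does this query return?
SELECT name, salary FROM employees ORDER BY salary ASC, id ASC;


Sorting by salary ASC, then id ASC for ties

6 rows:
Bob, 30000
Hank, 60000
Rosa, 80000
Pete, 100000
Olivia, 110000
Iris, 110000


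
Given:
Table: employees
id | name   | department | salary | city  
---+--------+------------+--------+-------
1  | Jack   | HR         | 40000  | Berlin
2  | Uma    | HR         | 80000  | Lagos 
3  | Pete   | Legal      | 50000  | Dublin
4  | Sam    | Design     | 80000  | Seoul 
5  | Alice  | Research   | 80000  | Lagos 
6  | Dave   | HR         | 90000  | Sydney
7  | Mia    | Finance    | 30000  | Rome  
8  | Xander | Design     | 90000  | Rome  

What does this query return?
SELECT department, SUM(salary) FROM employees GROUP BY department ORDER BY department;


Summing salary within each department:
  Design: 80000 + 90000 = 170000
  Finance: 30000 = 30000
  HR: 40000 + 80000 + 90000 = 210000
  Legal: 50000 = 50000
  Research: 80000 = 80000


5 groups:
Design, 170000
Finance, 30000
HR, 210000
Legal, 50000
Research, 80000


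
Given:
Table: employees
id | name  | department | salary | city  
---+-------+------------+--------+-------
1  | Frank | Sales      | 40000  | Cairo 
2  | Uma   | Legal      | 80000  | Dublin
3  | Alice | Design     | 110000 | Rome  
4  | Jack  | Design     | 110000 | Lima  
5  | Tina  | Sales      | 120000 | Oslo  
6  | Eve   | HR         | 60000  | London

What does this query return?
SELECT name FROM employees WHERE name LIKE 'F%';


LIKE 'F%' matches names starting with 'F'
Matching: 1

1 rows:
Frank


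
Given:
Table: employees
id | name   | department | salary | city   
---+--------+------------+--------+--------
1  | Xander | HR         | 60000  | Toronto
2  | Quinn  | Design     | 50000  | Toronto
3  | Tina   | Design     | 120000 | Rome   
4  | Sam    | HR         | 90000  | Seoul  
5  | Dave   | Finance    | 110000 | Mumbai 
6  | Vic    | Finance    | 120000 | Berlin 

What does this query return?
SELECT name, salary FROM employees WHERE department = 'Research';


Filtering: department = 'Research'
Matching rows: 0

Empty result set (0 rows)


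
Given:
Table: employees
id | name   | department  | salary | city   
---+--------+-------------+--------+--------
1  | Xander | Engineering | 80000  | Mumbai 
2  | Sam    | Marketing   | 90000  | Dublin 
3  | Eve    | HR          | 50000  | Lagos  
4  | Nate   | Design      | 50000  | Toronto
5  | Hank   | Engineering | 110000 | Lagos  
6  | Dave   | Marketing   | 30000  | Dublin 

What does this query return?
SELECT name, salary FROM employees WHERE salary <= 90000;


Filtering: salary <= 90000
Matching: 5 rows

5 rows:
Xander, 80000
Sam, 90000
Eve, 50000
Nate, 50000
Dave, 30000


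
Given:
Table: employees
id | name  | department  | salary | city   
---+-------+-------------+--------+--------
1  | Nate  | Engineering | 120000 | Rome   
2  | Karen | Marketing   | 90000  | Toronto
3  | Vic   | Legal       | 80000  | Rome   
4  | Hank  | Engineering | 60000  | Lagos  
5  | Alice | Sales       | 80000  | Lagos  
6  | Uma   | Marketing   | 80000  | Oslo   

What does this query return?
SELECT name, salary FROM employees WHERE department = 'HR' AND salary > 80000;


Filtering: department = 'HR' AND salary > 80000
Matching: 0 rows

Empty result set (0 rows)


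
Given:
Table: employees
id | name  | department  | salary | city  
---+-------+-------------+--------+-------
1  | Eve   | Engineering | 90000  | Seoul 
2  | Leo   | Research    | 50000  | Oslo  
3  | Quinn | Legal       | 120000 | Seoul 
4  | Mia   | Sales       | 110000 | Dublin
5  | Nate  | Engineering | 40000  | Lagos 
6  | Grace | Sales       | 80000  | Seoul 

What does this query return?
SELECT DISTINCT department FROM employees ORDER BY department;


All 'department' values (row order): Engineering, Research, Legal, Sales, Engineering, Sales
Removing duplicates leaves 4 unique value(s).

4 values:
Engineering
Legal
Research
Sales


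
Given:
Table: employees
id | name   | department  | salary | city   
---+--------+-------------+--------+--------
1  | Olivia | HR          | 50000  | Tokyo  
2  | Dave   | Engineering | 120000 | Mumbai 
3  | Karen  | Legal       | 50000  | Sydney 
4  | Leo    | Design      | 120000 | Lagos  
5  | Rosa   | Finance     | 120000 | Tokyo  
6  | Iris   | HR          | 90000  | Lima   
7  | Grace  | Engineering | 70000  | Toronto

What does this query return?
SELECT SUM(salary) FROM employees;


SUM(salary) = 50000 + 120000 + 50000 + 120000 + 120000 + 90000 + 70000 = 620000

620000


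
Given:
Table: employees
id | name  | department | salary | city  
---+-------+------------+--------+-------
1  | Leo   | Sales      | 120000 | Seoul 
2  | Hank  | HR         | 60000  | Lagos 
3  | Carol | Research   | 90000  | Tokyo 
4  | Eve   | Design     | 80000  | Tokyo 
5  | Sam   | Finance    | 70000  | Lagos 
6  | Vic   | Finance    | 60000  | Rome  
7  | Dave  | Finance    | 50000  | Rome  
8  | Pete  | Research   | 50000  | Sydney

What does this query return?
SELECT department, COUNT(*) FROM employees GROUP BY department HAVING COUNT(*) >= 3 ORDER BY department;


Groups with count >= 3:
  Finance: 3 -> PASS
  Design: 1 -> filtered out
  HR: 1 -> filtered out
  Research: 2 -> filtered out
  Sales: 1 -> filtered out


1 groups:
Finance, 3


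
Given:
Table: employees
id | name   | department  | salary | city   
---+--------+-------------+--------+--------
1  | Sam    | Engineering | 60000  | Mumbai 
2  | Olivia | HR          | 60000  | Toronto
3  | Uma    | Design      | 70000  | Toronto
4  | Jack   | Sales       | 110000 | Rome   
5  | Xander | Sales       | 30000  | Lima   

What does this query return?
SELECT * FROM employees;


SELECT * returns all 5 rows with all columns

5 rows:
1, Sam, Engineering, 60000, Mumbai
2, Olivia, HR, 60000, Toronto
3, Uma, Design, 70000, Toronto
4, Jack, Sales, 110000, Rome
5, Xander, Sales, 30000, Lima


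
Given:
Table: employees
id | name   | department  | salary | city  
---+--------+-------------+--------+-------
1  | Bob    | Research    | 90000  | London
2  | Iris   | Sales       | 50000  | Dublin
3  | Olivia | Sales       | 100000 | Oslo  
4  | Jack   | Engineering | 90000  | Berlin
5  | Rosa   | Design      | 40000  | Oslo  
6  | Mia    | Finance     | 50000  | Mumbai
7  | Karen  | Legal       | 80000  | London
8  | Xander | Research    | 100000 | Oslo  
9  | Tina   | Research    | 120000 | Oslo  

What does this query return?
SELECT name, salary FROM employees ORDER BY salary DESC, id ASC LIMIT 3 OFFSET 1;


Sort by salary DESC (id ASC tiebreak), then skip 1 and take 3
Rows 2 through 4

3 rows:
Olivia, 100000
Xander, 100000
Bob, 90000


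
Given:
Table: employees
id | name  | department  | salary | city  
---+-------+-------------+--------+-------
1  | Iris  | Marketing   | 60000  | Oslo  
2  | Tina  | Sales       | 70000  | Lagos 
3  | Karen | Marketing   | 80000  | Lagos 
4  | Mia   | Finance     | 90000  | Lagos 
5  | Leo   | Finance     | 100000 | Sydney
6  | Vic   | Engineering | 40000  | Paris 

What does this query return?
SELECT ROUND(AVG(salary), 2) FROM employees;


SUM(salary) = 440000
COUNT = 6
ROUND(AVG, 2) = ROUND(440000 / 6, 2) = 73333.33

73333.33


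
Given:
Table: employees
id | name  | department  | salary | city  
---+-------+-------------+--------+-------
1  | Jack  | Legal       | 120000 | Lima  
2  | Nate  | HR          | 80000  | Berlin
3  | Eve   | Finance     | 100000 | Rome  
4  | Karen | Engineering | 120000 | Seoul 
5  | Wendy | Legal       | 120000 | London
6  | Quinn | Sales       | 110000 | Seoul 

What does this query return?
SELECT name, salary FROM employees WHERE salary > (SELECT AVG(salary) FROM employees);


Subquery: AVG(salary) = 108333.33
Filtering: salary > 108333.33
  Jack (120000) -> MATCH
  Karen (120000) -> MATCH
  Wendy (120000) -> MATCH
  Quinn (110000) -> MATCH


4 rows:
Jack, 120000
Karen, 120000
Wendy, 120000
Quinn, 110000


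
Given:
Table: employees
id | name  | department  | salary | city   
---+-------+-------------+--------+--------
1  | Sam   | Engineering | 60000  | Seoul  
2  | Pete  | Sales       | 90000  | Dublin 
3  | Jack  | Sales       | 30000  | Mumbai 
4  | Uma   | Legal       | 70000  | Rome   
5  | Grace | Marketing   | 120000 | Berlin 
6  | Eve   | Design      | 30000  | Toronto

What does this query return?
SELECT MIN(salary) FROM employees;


Salaries: 60000, 90000, 30000, 70000, 120000, 30000
MIN = 30000

30000


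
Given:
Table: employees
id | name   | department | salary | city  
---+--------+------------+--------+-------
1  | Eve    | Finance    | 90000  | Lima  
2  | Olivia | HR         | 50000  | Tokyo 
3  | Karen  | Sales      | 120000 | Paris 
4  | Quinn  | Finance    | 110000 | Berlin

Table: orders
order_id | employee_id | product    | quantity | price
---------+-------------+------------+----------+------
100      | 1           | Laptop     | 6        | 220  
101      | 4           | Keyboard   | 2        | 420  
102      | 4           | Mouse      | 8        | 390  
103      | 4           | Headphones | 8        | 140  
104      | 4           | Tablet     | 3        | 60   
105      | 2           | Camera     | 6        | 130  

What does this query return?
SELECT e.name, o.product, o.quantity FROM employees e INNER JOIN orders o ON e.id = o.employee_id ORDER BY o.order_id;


Joining employees.id = orders.employee_id:
  employee Eve (id=1) -> order Laptop
  employee Quinn (id=4) -> order Keyboard
  employee Quinn (id=4) -> order Mouse
  employee Quinn (id=4) -> order Headphones
  employee Quinn (id=4) -> order Tablet
  employee Olivia (id=2) -> order Camera


6 rows:
Eve, Laptop, 6
Quinn, Keyboard, 2
Quinn, Mouse, 8
Quinn, Headphones, 8
Quinn, Tablet, 3
Olivia, Camera, 6


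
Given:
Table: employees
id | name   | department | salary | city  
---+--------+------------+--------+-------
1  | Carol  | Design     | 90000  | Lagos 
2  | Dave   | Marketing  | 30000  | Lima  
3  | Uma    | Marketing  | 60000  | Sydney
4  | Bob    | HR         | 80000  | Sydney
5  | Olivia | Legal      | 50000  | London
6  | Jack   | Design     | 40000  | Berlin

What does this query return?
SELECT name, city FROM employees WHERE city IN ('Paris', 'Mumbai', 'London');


Filtering: city IN ('Paris', 'Mumbai', 'London')
Matching: 1 rows

1 rows:
Olivia, London


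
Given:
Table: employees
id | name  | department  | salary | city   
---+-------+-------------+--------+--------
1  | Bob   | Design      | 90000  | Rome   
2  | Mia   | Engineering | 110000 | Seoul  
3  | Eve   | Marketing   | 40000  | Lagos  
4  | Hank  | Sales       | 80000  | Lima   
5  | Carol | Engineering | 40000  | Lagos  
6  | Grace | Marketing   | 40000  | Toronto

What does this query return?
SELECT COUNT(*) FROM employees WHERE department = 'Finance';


Counting rows where department = 'Finance'


0


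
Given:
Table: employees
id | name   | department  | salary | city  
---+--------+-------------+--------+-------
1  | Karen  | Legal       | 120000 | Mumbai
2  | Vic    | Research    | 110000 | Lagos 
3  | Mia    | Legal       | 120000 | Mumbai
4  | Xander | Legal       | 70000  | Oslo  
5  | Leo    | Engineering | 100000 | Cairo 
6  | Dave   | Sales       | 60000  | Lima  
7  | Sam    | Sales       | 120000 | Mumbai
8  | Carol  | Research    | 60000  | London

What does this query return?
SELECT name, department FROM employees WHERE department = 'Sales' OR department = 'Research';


Filtering: department = 'Sales' OR 'Research'
Matching: 4 rows

4 rows:
Vic, Research
Dave, Sales
Sam, Sales
Carol, Research


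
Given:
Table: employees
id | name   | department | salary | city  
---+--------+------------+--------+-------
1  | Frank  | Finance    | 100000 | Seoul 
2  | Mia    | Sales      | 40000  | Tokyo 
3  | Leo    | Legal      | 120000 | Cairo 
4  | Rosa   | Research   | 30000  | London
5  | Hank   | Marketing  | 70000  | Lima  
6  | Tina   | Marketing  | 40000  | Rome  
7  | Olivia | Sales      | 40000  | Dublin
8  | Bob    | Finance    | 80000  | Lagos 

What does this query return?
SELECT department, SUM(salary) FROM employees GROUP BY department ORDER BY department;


Summing salary within each department:
  Finance: 100000 + 80000 = 180000
  Legal: 120000 = 120000
  Marketing: 70000 + 40000 = 110000
  Research: 30000 = 30000
  Sales: 40000 + 40000 = 80000


5 groups:
Finance, 180000
Legal, 120000
Marketing, 110000
Research, 30000
Sales, 80000


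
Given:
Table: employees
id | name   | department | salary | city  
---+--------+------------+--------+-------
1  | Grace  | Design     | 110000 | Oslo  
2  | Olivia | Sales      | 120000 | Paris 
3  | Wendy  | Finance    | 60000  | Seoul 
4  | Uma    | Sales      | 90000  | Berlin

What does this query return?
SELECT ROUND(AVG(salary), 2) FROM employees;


SUM(salary) = 380000
COUNT = 4
ROUND(AVG, 2) = ROUND(380000 / 4, 2) = 95000.0

95000.0


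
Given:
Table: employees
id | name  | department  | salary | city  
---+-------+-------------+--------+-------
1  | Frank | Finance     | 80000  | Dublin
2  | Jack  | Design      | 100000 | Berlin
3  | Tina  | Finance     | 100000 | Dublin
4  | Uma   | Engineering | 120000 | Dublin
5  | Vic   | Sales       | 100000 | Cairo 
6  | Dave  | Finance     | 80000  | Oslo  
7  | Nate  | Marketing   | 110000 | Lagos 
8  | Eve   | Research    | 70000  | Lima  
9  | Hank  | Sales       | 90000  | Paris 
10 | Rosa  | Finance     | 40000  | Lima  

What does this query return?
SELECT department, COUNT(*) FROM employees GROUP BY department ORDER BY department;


Assigning each row to its department group:
  Frank -> Finance
  Jack -> Design
  Tina -> Finance
  Uma -> Engineering
  Vic -> Sales
  Dave -> Finance
  Nate -> Marketing
  Eve -> Research
  Hank -> Sales
  Rosa -> Finance


6 groups:
Design, 1
Engineering, 1
Finance, 4
Marketing, 1
Research, 1
Sales, 2


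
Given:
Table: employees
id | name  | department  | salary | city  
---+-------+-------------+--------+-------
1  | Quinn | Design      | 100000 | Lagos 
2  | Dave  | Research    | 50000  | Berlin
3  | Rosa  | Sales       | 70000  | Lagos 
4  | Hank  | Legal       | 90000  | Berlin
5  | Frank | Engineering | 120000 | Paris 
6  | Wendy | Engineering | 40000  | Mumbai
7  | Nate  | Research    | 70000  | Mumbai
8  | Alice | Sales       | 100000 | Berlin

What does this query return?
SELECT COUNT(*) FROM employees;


COUNT(*) counts all rows

8


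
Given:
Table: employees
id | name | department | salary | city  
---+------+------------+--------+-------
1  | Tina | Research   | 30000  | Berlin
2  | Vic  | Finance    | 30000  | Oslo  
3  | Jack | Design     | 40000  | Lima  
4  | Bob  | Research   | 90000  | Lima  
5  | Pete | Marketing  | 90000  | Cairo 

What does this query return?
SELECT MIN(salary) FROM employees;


Salaries: 30000, 30000, 40000, 90000, 90000
MIN = 30000

30000


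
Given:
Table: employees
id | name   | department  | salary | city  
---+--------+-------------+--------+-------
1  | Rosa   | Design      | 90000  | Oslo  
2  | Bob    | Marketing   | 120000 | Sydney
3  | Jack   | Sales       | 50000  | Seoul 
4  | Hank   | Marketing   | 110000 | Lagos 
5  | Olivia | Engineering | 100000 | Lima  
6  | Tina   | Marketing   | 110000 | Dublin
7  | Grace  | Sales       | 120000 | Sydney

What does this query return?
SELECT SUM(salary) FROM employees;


SUM(salary) = 90000 + 120000 + 50000 + 110000 + 100000 + 110000 + 120000 = 700000

700000


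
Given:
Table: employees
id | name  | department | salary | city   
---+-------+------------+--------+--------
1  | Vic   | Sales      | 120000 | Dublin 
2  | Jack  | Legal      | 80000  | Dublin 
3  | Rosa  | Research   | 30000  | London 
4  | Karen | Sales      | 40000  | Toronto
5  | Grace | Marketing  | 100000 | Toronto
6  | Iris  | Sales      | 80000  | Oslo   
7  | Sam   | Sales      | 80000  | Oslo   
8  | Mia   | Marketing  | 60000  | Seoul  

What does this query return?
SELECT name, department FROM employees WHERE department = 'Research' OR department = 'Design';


Filtering: department = 'Research' OR 'Design'
Matching: 1 rows

1 rows:
Rosa, Research


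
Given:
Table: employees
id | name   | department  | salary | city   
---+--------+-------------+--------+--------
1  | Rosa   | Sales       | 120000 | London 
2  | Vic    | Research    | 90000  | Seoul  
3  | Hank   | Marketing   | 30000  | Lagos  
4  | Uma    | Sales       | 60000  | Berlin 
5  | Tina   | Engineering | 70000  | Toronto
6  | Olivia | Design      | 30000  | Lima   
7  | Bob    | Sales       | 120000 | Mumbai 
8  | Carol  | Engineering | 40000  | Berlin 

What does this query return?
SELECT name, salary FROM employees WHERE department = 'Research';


Filtering: department = 'Research'
Matching rows: 1

1 rows:
Vic, 90000


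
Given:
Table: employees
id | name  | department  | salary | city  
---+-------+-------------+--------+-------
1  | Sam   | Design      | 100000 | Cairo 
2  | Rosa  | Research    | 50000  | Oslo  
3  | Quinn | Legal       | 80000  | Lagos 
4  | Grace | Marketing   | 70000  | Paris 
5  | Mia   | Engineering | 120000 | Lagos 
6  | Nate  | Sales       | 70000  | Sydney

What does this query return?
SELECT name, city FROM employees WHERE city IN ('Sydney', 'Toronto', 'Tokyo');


Filtering: city IN ('Sydney', 'Toronto', 'Tokyo')
Matching: 1 rows

1 rows:
Nate, Sydney


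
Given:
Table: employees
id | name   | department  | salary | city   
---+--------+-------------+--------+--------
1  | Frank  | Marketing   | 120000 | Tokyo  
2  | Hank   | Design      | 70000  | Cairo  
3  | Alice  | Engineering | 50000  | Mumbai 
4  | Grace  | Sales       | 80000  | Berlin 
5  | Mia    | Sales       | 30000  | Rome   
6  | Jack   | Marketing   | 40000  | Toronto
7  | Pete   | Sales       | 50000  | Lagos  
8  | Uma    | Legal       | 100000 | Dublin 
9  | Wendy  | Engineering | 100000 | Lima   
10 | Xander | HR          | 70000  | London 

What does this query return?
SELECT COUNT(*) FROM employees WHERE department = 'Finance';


Counting rows where department = 'Finance'


0


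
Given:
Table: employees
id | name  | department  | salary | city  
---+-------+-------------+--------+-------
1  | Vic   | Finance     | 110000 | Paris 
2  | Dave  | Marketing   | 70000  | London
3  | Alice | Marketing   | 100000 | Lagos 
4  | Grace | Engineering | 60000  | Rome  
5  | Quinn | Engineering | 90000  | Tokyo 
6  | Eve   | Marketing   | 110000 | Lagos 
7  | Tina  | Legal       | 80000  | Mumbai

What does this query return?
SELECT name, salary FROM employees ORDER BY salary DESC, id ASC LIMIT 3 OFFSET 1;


Sort by salary DESC (id ASC tiebreak), then skip 1 and take 3
Rows 2 through 4

3 rows:
Eve, 110000
Alice, 100000
Quinn, 90000


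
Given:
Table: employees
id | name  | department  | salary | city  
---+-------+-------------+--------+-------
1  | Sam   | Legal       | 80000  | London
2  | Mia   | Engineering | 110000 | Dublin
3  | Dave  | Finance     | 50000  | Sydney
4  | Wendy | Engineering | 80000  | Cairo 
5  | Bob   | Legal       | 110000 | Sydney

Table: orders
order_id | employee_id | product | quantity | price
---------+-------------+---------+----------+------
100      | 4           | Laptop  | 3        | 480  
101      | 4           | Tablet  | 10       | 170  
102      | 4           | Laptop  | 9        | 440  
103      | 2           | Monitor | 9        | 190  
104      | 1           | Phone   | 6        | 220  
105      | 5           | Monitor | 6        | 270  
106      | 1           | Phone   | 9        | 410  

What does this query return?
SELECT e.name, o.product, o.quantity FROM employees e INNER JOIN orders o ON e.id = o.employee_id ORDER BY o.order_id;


Joining employees.id = orders.employee_id:
  employee Wendy (id=4) -> order Laptop
  employee Wendy (id=4) -> order Tablet
  employee Wendy (id=4) -> order Laptop
  employee Mia (id=2) -> order Monitor
  employee Sam (id=1) -> order Phone
  employee Bob (id=5) -> order Monitor
  employee Sam (id=1) -> order Phone


7 rows:
Wendy, Laptop, 3
Wendy, Tablet, 10
Wendy, Laptop, 9
Mia, Monitor, 9
Sam, Phone, 6
Bob, Monitor, 6
Sam, Phone, 9


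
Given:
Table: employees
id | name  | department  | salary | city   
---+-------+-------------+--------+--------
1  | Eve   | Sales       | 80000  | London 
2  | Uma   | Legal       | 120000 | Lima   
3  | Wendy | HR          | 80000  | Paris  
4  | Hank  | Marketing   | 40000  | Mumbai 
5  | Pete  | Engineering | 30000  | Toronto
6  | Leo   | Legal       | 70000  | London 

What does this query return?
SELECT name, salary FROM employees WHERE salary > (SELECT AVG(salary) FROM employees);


Subquery: AVG(salary) = 70000.0
Filtering: salary > 70000.0
  Eve (80000) -> MATCH
  Uma (120000) -> MATCH
  Wendy (80000) -> MATCH


3 rows:
Eve, 80000
Uma, 120000
Wendy, 80000


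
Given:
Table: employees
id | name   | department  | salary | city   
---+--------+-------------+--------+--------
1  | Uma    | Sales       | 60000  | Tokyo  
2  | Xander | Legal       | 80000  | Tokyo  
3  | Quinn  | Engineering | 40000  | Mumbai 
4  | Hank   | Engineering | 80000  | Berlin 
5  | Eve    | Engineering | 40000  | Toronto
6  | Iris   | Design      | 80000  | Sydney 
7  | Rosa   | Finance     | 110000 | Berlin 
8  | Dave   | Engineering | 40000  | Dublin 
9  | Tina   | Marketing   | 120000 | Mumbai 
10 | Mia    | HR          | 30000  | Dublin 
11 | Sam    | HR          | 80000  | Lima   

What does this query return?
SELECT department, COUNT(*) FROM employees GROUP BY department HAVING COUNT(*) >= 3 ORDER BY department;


Groups with count >= 3:
  Engineering: 4 -> PASS
  Design: 1 -> filtered out
  Finance: 1 -> filtered out
  HR: 2 -> filtered out
  Legal: 1 -> filtered out
  Marketing: 1 -> filtered out
  Sales: 1 -> filtered out


1 groups:
Engineering, 4


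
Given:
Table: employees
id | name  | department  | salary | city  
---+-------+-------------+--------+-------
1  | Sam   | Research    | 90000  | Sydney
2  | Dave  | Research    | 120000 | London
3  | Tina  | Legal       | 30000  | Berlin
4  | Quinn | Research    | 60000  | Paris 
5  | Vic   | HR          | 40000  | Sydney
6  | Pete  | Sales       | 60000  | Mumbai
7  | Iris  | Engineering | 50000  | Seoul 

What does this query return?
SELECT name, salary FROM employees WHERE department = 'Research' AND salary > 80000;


Filtering: department = 'Research' AND salary > 80000
Matching: 2 rows

2 rows:
Sam, 90000
Dave, 120000


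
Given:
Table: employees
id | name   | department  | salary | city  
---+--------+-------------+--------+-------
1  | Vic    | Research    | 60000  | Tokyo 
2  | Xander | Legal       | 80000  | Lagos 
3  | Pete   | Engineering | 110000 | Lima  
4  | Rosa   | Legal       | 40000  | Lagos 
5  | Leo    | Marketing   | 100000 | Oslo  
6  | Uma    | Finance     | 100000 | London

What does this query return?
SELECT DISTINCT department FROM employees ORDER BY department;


All 'department' values (row order): Research, Legal, Engineering, Legal, Marketing, Finance
Removing duplicates leaves 5 unique value(s).

5 values:
Engineering
Finance
Legal
Marketing
Research


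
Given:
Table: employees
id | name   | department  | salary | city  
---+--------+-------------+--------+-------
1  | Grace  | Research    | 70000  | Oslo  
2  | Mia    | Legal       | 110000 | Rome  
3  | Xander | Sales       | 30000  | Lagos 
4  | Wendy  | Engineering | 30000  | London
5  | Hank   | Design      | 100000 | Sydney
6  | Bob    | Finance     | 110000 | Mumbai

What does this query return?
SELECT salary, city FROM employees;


Projecting columns: salary, city

6 rows:
70000, Oslo
110000, Rome
30000, Lagos
30000, London
100000, Sydney
110000, Mumbai


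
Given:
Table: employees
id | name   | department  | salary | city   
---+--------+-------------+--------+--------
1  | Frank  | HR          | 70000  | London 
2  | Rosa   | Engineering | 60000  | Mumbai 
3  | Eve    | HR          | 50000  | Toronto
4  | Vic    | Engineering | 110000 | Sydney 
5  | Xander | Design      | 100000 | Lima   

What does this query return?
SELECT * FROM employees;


SELECT * returns all 5 rows with all columns

5 rows:
1, Frank, HR, 70000, London
2, Rosa, Engineering, 60000, Mumbai
3, Eve, HR, 50000, Toronto
4, Vic, Engineering, 110000, Sydney
5, Xander, Design, 100000, Lima


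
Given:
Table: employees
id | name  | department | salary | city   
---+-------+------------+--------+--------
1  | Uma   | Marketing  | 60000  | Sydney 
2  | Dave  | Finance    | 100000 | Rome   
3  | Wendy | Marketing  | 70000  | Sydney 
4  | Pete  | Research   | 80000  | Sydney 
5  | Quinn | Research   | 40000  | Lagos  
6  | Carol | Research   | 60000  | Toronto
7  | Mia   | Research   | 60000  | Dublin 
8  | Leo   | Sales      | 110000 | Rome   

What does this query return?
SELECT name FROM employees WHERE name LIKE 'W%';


LIKE 'W%' matches names starting with 'W'
Matching: 1

1 rows:
Wendy


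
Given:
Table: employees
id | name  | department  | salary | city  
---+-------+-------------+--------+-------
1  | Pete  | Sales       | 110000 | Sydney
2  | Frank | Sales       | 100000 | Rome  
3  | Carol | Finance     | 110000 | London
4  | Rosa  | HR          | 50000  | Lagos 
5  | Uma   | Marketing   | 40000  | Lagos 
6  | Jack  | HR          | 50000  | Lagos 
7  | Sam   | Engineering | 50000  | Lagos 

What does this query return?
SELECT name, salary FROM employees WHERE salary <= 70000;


Filtering: salary <= 70000
Matching: 4 rows

4 rows:
Rosa, 50000
Uma, 40000
Jack, 50000
Sam, 50000


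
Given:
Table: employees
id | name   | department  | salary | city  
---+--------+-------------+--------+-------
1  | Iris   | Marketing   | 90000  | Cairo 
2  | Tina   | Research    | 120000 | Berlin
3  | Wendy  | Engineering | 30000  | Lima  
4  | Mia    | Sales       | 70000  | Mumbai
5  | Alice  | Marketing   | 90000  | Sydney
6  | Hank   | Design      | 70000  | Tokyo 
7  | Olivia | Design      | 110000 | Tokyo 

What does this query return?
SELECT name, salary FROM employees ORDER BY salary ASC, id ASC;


Sorting by salary ASC, then id ASC for ties

7 rows:
Wendy, 30000
Mia, 70000
Hank, 70000
Iris, 90000
Alice, 90000
Olivia, 110000
Tina, 120000


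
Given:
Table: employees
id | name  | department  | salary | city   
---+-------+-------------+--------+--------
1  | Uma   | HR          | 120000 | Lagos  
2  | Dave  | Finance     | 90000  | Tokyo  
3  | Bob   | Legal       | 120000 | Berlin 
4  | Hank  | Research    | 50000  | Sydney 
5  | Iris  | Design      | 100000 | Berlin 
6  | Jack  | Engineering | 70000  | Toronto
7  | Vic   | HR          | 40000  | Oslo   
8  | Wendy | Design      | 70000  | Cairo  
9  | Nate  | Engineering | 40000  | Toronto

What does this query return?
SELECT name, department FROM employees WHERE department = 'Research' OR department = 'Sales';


Filtering: department = 'Research' OR 'Sales'
Matching: 1 rows

1 rows:
Hank, Research


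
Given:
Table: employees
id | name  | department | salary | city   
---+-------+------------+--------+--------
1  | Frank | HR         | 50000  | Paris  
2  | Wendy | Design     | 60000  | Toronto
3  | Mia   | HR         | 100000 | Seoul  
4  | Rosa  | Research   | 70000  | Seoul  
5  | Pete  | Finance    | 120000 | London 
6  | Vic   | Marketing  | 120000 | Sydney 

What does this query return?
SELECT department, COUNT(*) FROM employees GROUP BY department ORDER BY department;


Assigning each row to its department group:
  Frank -> HR
  Wendy -> Design
  Mia -> HR
  Rosa -> Research
  Pete -> Finance
  Vic -> Marketing


5 groups:
Design, 1
Finance, 1
HR, 2
Marketing, 1
Research, 1


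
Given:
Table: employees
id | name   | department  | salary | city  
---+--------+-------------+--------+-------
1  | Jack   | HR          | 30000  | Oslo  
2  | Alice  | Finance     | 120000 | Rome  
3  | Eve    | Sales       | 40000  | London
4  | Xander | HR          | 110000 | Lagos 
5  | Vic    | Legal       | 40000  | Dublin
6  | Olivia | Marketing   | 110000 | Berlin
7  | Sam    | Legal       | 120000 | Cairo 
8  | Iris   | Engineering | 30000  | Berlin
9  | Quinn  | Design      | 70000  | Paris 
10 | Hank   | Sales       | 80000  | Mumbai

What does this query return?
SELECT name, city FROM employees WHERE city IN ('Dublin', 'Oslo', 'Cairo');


Filtering: city IN ('Dublin', 'Oslo', 'Cairo')
Matching: 3 rows

3 rows:
Jack, Oslo
Vic, Dublin
Sam, Cairo


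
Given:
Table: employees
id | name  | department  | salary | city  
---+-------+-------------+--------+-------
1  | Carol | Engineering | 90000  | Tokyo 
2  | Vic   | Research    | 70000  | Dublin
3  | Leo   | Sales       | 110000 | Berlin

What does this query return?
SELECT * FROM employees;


SELECT * returns all 3 rows with all columns

3 rows:
1, Carol, Engineering, 90000, Tokyo
2, Vic, Research, 70000, Dublin
3, Leo, Sales, 110000, Berlin


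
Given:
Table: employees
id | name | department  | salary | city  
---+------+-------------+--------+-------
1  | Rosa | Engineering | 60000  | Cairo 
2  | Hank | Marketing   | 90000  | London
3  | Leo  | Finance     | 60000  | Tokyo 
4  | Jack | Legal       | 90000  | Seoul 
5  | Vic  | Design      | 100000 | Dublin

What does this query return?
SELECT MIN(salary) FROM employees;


Salaries: 60000, 90000, 60000, 90000, 100000
MIN = 60000

60000


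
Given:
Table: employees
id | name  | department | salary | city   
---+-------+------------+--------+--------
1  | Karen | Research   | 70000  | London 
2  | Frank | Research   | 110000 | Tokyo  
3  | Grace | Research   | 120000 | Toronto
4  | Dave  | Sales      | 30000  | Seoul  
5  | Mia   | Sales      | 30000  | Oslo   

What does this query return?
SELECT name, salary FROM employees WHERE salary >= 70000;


Filtering: salary >= 70000
Matching: 3 rows

3 rows:
Karen, 70000
Frank, 110000
Grace, 120000


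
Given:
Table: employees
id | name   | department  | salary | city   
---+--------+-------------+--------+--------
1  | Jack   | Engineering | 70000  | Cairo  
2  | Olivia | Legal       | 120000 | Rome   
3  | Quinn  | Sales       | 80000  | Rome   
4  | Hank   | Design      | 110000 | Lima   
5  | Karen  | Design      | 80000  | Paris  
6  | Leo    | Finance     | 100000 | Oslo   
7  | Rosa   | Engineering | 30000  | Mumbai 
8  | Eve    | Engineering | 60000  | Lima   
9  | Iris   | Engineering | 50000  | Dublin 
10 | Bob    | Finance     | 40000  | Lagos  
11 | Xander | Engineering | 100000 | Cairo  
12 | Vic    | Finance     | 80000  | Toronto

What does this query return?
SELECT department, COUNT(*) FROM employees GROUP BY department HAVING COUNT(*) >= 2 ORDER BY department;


Groups with count >= 2:
  Design: 2 -> PASS
  Engineering: 5 -> PASS
  Finance: 3 -> PASS
  Legal: 1 -> filtered out
  Sales: 1 -> filtered out


3 groups:
Design, 2
Engineering, 5
Finance, 3


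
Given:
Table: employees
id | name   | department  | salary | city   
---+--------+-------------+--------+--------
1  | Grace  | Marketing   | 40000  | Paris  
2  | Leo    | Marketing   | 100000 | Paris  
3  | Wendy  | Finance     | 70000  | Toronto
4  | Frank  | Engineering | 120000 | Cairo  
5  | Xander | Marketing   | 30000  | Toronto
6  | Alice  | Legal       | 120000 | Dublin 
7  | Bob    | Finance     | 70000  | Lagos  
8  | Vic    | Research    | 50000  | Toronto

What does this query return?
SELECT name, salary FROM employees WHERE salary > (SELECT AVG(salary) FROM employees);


Subquery: AVG(salary) = 75000.0
Filtering: salary > 75000.0
  Leo (100000) -> MATCH
  Frank (120000) -> MATCH
  Alice (120000) -> MATCH


3 rows:
Leo, 100000
Frank, 120000
Alice, 120000


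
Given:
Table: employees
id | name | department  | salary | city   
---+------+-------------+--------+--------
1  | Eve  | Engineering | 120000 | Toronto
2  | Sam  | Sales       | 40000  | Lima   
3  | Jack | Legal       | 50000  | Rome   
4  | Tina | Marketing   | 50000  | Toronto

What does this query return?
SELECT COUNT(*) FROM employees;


COUNT(*) counts all rows

4


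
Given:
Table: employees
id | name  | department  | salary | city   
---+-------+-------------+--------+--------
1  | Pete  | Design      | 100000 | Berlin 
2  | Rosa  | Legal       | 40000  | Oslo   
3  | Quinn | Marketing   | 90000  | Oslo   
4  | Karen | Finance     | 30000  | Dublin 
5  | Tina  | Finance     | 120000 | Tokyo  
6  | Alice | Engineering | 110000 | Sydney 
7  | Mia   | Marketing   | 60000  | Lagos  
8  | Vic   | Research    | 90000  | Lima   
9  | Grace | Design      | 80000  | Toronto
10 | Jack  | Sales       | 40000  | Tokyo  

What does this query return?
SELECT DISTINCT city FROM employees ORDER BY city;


All 'city' values (row order): Berlin, Oslo, Oslo, Dublin, Tokyo, Sydney, Lagos, Lima, Toronto, Tokyo
Removing duplicates leaves 8 unique value(s).

8 values:
Berlin
Dublin
Lagos
Lima
Oslo
Sydney
Tokyo
Toronto


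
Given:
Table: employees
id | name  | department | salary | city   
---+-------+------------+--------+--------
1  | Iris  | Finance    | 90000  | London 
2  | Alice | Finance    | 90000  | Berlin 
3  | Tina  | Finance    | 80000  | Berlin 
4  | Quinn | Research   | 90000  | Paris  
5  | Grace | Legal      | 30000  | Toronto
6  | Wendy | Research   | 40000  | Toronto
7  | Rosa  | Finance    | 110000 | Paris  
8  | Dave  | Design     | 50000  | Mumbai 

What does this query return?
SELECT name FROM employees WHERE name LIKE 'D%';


LIKE 'D%' matches names starting with 'D'
Matching: 1

1 rows:
Dave


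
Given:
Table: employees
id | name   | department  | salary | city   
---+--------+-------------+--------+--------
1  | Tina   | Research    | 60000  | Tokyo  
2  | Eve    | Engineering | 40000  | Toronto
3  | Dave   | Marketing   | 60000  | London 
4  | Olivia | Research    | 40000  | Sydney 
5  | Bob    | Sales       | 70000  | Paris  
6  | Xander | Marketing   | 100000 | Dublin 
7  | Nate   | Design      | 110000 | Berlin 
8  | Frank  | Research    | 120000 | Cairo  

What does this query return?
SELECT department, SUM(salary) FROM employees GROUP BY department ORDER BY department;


Summing salary within each department:
  Design: 110000 = 110000
  Engineering: 40000 = 40000
  Marketing: 60000 + 100000 = 160000
  Research: 60000 + 40000 + 120000 = 220000
  Sales: 70000 = 70000


5 groups:
Design, 110000
Engineering, 40000
Marketing, 160000
Research, 220000
Sales, 70000


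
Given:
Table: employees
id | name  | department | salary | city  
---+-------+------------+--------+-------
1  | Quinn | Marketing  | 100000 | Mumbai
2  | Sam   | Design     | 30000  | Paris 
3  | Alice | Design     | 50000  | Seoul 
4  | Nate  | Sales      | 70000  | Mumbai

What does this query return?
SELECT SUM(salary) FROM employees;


SUM(salary) = 100000 + 30000 + 50000 + 70000 = 250000

250000


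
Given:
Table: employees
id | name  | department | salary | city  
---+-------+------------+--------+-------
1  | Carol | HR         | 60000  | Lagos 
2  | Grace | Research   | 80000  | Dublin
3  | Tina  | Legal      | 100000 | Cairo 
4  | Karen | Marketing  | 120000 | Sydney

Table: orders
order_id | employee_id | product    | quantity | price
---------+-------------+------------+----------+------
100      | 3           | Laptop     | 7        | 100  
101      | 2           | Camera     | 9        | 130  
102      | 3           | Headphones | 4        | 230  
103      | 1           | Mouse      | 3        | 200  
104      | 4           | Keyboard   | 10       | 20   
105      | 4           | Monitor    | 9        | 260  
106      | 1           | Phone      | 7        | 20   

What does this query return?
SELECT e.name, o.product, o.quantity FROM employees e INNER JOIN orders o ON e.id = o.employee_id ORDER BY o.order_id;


Joining employees.id = orders.employee_id:
  employee Tina (id=3) -> order Laptop
  employee Grace (id=2) -> order Camera
  employee Tina (id=3) -> order Headphones
  employee Carol (id=1) -> order Mouse
  employee Karen (id=4) -> order Keyboard
  employee Karen (id=4) -> order Monitor
  employee Carol (id=1) -> order Phone


7 rows:
Tina, Laptop, 7
Grace, Camera, 9
Tina, Headphones, 4
Carol, Mouse, 3
Karen, Keyboard, 10
Karen, Monitor, 9
Carol, Phone, 7
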